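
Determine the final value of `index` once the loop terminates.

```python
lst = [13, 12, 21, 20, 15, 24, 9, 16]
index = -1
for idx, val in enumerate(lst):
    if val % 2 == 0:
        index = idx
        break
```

Let's trace through this code step by step.

Initialize: lst = [13, 12, 21, 20, 15, 24, 9, 16]
Initialize: index = -1
Entering loop: for idx, val in enumerate(lst):
After iteration 1: idx = 0, val = 13, index = -1
After iteration 2: idx = 1, val = 12, index = 1
Loop ends.

Final answer: 1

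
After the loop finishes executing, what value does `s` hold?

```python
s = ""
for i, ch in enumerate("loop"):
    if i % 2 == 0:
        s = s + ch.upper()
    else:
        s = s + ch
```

Let's trace through this code step by step.

Initialize: s = ''
Entering loop: for i, ch in enumerate("loop"):
After iteration 1: i = 0, ch = 'l', s = 'L'
After iteration 2: i = 1, ch = 'o', s = 'Lo'
After iteration 3: i = 2, ch = 'o', s = 'LoO'
After iteration 4: i = 3, ch = 'p', s = 'LoOp'
Loop ends.

Final answer: 'LoOp'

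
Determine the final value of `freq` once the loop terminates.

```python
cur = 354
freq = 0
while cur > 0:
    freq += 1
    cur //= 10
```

Let's trace through this code step by step.

Initialize: cur = 354
Initialize: freq = 0
Entering loop: while cur > 0:
After iteration 1: cur = 35, freq = 1
After iteration 2: cur = 3, freq = 2
After iteration 3: cur = 0, freq = 3
Loop ends.

Final answer: 3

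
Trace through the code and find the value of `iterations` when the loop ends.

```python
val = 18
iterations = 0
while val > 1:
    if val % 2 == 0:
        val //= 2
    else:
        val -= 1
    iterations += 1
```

Let's trace through this code step by step.

Initialize: val = 18
Initialize: iterations = 0
Entering loop: while val > 1:
After iteration 1: val = 9, iterations = 1
After iteration 2: val = 8, iterations = 2
After iteration 3: val = 4, iterations = 3
After iteration 4: val = 2, iterations = 4
After iteration 5: val = 1, iterations = 5
Loop ends.

Final answer: 5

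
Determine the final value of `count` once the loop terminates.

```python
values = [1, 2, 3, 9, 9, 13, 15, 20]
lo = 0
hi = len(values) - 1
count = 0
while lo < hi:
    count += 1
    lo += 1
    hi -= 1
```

Let's trace through this code step by step.

Initialize: values = [1, 2, 3, 9, 9, 13, 15, 20]
Initialize: lo = 0
Initialize: hi = 7
Initialize: count = 0
Entering loop: while lo < hi:
After iteration 1: lo = 1, hi = 6, count = 1
After iteration 2: lo = 2, hi = 5, count = 2
After iteration 3: lo = 3, hi = 4, count = 3
After iteration 4: lo = 4, hi = 3, count = 4
Loop ends.

Final answer: 4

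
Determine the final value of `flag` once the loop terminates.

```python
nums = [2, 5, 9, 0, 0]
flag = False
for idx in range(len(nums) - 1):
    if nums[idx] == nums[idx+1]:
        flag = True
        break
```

Let's trace through this code step by step.

Initialize: nums = [2, 5, 9, 0, 0]
Initialize: flag = False
Entering loop: for idx in range(len(nums) - 1):
After iteration 1: idx = 0, flag = False
After iteration 2: idx = 1, flag = False
After iteration 3: idx = 2, flag = False
After iteration 4: idx = 3, flag = True
Loop ends.

Final answer: True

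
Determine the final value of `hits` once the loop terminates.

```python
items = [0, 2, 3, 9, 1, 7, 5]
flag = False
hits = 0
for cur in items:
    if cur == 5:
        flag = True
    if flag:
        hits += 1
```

Let's trace through this code step by step.

Initialize: items = [0, 2, 3, 9, 1, 7, 5]
Initialize: flag = False
Initialize: hits = 0
Entering loop: for cur in items:
After iteration 1: cur = 0, flag = False, hits = 0
After iteration 2: cur = 2, flag = False, hits = 0
After iteration 3: cur = 3, flag = False, hits = 0
After iteration 4: cur = 9, flag = False, hits = 0
After iteration 5: cur = 1, flag = False, hits = 0
After iteration 6: cur = 7, flag = False, hits = 0
After iteration 7: cur = 5, flag = True, hits = 1
Loop ends.

Final answer: 1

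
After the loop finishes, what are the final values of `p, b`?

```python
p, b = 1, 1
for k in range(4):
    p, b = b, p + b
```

Let's trace through this code step by step.

Initialize: p = 1
Initialize: b = 1
Entering loop: for k in range(4):
After iteration 1: k = 0, p = 1, b = 2
After iteration 2: k = 1, p = 2, b = 3
After iteration 3: k = 2, p = 3, b = 5
After iteration 4: k = 3, p = 5, b = 8
Loop ends.

Final answer: 5, 8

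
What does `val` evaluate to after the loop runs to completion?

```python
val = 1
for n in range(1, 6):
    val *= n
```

Let's trace through this code step by step.

Initialize: val = 1
Entering loop: for n in range(1, 6):
After iteration 1: n = 1, val = 1
After iteration 2: n = 2, val = 2
After iteration 3: n = 3, val = 6
After iteration 4: n = 4, val = 24
After iteration 5: n = 5, val = 120
Loop ends.

Final answer: 120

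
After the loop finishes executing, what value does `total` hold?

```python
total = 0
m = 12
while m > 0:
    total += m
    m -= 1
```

Let's trace through this code step by step.

Initialize: total = 0
Initialize: m = 12
Entering loop: while m > 0:
After iteration 1: total = 12, m = 11
After iteration 2: total = 23, m = 10
After iteration 3: total = 33, m = 9
After iteration 4: total = 42, m = 8
After iteration 5: total = 50, m = 7
After iteration 6: total = 57, m = 6
After iteration 7: total = 63, m = 5
After iteration 8: total = 68, m = 4
After iteration 9: total = 72, m = 3
After iteration 10: total = 75, m = 2
After iteration 11: total = 77, m = 1
After iteration 12: total = 78, m = 0
Loop ends.

Final answer: 78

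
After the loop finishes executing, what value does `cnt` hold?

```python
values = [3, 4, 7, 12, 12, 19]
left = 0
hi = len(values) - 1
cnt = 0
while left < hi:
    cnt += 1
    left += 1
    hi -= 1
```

Let's trace through this code step by step.

Initialize: values = [3, 4, 7, 12, 12, 19]
Initialize: left = 0
Initialize: hi = 5
Initialize: cnt = 0
Entering loop: while left < hi:
After iteration 1: left = 1, hi = 4, cnt = 1
After iteration 2: left = 2, hi = 3, cnt = 2
After iteration 3: left = 3, hi = 2, cnt = 3
Loop ends.

Final answer: 3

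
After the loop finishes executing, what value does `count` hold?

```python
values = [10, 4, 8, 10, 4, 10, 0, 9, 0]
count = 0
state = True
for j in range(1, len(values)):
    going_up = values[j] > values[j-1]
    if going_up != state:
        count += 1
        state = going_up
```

Let's trace through this code step by step.

Initialize: values = [10, 4, 8, 10, 4, 10, 0, 9, 0]
Initialize: count = 0
Initialize: state = True
Entering loop: for j in range(1, len(values)):
After iteration 1: j = 1, count = 1, state = False, going_up = False
After iteration 2: j = 2, count = 2, state = True, going_up = True
After iteration 3: j = 3, count = 2, state = True, going_up = True
After iteration 4: j = 4, count = 3, state = False, going_up = False
After iteration 5: j = 5, count = 4, state = True, going_up = True
After iteration 6: j = 6, count = 5, state = False, going_up = False
After iteration 7: j = 7, count = 6, state = True, going_up = True
After iteration 8: j = 8, count = 7, state = False, going_up = False
Loop ends.

Final answer: 7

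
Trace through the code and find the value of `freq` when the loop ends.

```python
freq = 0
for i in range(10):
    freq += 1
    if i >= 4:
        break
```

Let's trace through this code step by step.

Initialize: freq = 0
Entering loop: for i in range(10):
After iteration 1: i = 0, freq = 1
After iteration 2: i = 1, freq = 2
After iteration 3: i = 2, freq = 3
After iteration 4: i = 3, freq = 4
After iteration 5: i = 4, freq = 5
Loop ends.

Final answer: 5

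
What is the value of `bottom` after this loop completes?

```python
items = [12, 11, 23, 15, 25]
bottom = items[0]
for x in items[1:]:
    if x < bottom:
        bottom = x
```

Let's trace through this code step by step.

Initialize: items = [12, 11, 23, 15, 25]
Initialize: bottom = 12
Entering loop: for x in items[1:]:
After iteration 1: x = 11, bottom = 11
After iteration 2: x = 23, bottom = 11
After iteration 3: x = 15, bottom = 11
After iteration 4: x = 25, bottom = 11
Loop ends.

Final answer: 11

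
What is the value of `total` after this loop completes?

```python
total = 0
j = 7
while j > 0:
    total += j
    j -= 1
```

Let's trace through this code step by step.

Initialize: total = 0
Initialize: j = 7
Entering loop: while j > 0:
After iteration 1: total = 7, j = 6
After iteration 2: total = 13, j = 5
After iteration 3: total = 18, j = 4
After iteration 4: total = 22, j = 3
After iteration 5: total = 25, j = 2
After iteration 6: total = 27, j = 1
After iteration 7: total = 28, j = 0
Loop ends.

Final answer: 28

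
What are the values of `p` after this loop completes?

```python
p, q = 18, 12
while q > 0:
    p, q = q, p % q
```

Let's trace through this code step by step.

Initialize: p = 18
Initialize: q = 12
Entering loop: while q > 0:
After iteration 1: p = 12, q = 6
After iteration 2: p = 6, q = 0
Loop ends.

Final answer: 6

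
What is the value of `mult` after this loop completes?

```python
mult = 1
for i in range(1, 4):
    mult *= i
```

Let's trace through this code step by step.

Initialize: mult = 1
Entering loop: for i in range(1, 4):
After iteration 1: i = 1, mult = 1
After iteration 2: i = 2, mult = 2
After iteration 3: i = 3, mult = 6
Loop ends.

Final answer: 6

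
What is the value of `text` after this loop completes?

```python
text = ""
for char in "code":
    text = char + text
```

Let's trace through this code step by step.

Initialize: text = ''
Entering loop: for char in "code":
After iteration 1: char = 'c', text = 'c'
After iteration 2: char = 'o', text = 'oc'
After iteration 3: char = 'd', text = 'doc'
After iteration 4: char = 'e', text = 'edoc'
Loop ends.

Final answer: 'edoc'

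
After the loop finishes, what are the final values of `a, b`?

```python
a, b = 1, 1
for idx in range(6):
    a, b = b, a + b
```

Let's trace through this code step by step.

Initialize: a = 1
Initialize: b = 1
Entering loop: for idx in range(6):
After iteration 1: idx = 0, a = 1, b = 2
After iteration 2: idx = 1, a = 2, b = 3
After iteration 3: idx = 2, a = 3, b = 5
After iteration 4: idx = 3, a = 5, b = 8
After iteration 5: idx = 4, a = 8, b = 13
After iteration 6: idx = 5, a = 13, b = 21
Loop ends.

Final answer: 13, 21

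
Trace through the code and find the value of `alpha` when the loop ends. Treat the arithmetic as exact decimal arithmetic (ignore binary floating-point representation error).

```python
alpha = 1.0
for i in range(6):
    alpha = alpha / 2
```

Let's trace through this code step by step.

Initialize: alpha = 1.0
Entering loop: for i in range(6):
After iteration 1: i = 0, alpha = 0.5
After iteration 2: i = 1, alpha = 0.25
After iteration 3: i = 2, alpha = 0.125
After iteration 4: i = 3, alpha = 0.0625
After iteration 5: i = 4, alpha = 0.03125
After iteration 6: i = 5, alpha = 0.015625
Loop ends.

Final answer: 0.015625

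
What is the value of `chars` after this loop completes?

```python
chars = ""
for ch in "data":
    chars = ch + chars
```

Let's trace through this code step by step.

Initialize: chars = ''
Entering loop: for ch in "data":
After iteration 1: ch = 'd', chars = 'd'
After iteration 2: ch = 'a', chars = 'ad'
After iteration 3: ch = 't', chars = 'tad'
After iteration 4: ch = 'a', chars = 'atad'
Loop ends.

Final answer: 'atad'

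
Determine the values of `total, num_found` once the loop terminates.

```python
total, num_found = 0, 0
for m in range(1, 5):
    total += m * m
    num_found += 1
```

Let's trace through this code step by step.

Initialize: total = 0
Initialize: num_found = 0
Entering loop: for m in range(1, 5):
After iteration 1: m = 1, total = 1, num_found = 1
After iteration 2: m = 2, total = 5, num_found = 2
After iteration 3: m = 3, total = 14, num_found = 3
After iteration 4: m = 4, total = 30, num_found = 4
Loop ends.

Final answer: 30, 4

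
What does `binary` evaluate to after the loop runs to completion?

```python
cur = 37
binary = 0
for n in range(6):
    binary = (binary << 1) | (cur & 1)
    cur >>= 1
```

Let's trace through this code step by step.

Initialize: cur = 37
Initialize: binary = 0
Entering loop: for n in range(6):
After iteration 1: n = 0, cur = 18, binary = 1
After iteration 2: n = 1, cur = 9, binary = 2
After iteration 3: n = 2, cur = 4, binary = 5
After iteration 4: n = 3, cur = 2, binary = 10
After iteration 5: n = 4, cur = 1, binary = 20
After iteration 6: n = 5, cur = 0, binary = 41
Loop ends.

Final answer: 41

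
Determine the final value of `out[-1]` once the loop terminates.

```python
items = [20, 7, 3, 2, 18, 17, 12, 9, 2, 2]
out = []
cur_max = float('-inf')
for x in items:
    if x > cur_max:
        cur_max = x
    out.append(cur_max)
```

Let's trace through this code step by step.

Initialize: items = [20, 7, 3, 2, 18, 17, 12, 9, 2, 2]
Initialize: out = []
Initialize: cur_max = -inf
Entering loop: for x in items:
After iteration 1: x = 20, out = [20], cur_max = 20
After iteration 2: x = 7, out = [20, 20], cur_max = 20
After iteration 3: x = 3, out = [20, 20, 20], cur_max = 20
After iteration 4: x = 2, out = [20, 20, 20, 20], cur_max = 20
After iteration 5: x = 18, out = [20, 20, 20, 20, 20], cur_max = 20
After iteration 6: x = 17, out = [20, 20, 20, 20, 20, 20], cur_max = 20
After iteration 7: x = 12, out = [20, 20, 20, 20, 20, 20, 20], cur_max = 20
After iteration 8: x = 9, out = [20, 20, 20, 20, 20, 20, 20, 20], cur_max = 20
After iteration 9: x = 2, out = [20, 20, 20, 20, 20, 20, 20, 20, 20], cur_max = 20
After iteration 10: x = 2, out = [20, 20, 20, 20, 20, 20, 20, 20, 20, 20], cur_max = 20
Loop ends.
out[-1] = 20

Final answer: 20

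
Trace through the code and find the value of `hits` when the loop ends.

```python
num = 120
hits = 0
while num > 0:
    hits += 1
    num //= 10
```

Let's trace through this code step by step.

Initialize: num = 120
Initialize: hits = 0
Entering loop: while num > 0:
After iteration 1: num = 12, hits = 1
After iteration 2: num = 1, hits = 2
After iteration 3: num = 0, hits = 3
Loop ends.

Final answer: 3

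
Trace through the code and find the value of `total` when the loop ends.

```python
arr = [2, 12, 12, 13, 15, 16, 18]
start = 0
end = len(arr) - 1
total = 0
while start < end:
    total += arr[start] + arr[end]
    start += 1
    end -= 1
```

Let's trace through this code step by step.

Initialize: arr = [2, 12, 12, 13, 15, 16, 18]
Initialize: start = 0
Initialize: end = 6
Initialize: total = 0
Entering loop: while start < end:
After iteration 1: start = 1, end = 5, total = 20
After iteration 2: start = 2, end = 4, total = 48
After iteration 3: start = 3, end = 3, total = 75
Loop ends.

Final answer: 75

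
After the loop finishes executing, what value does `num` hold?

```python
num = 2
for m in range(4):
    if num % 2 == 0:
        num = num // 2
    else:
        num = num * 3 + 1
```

Let's trace through this code step by step.

Initialize: num = 2
Entering loop: for m in range(4):
After iteration 1: m = 0, num = 1
After iteration 2: m = 1, num = 4
After iteration 3: m = 2, num = 2
After iteration 4: m = 3, num = 1
Loop ends.

Final answer: 1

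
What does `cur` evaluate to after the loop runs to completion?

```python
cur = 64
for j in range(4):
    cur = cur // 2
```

Let's trace through this code step by step.

Initialize: cur = 64
Entering loop: for j in range(4):
After iteration 1: j = 0, cur = 32
After iteration 2: j = 1, cur = 16
After iteration 3: j = 2, cur = 8
After iteration 4: j = 3, cur = 4
Loop ends.

Final answer: 4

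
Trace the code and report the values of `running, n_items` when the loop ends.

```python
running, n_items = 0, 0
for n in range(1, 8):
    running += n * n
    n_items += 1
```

Let's trace through this code step by step.

Initialize: running = 0
Initialize: n_items = 0
Entering loop: for n in range(1, 8):
After iteration 1: n = 1, running = 1, n_items = 1
After iteration 2: n = 2, running = 5, n_items = 2
After iteration 3: n = 3, running = 14, n_items = 3
After iteration 4: n = 4, running = 30, n_items = 4
After iteration 5: n = 5, running = 55, n_items = 5
After iteration 6: n = 6, running = 91, n_items = 6
After iteration 7: n = 7, running = 140, n_items = 7
Loop ends.

Final answer: 140, 7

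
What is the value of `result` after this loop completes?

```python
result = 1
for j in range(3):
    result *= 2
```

Let's trace through this code step by step.

Initialize: result = 1
Entering loop: for j in range(3):
After iteration 1: j = 0, result = 2
After iteration 2: j = 1, result = 4
After iteration 3: j = 2, result = 8
Loop ends.

Final answer: 8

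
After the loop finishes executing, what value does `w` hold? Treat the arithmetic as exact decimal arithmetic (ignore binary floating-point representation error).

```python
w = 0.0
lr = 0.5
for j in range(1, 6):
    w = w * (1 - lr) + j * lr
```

Let's trace through this code step by step.

Initialize: w = 0.0
Initialize: lr = 0.5
Entering loop: for j in range(1, 6):
After iteration 1: j = 1, w = 0.5
After iteration 2: j = 2, w = 1.25
After iteration 3: j = 3, w = 2.125
After iteration 4: j = 4, w = 3.0625
After iteration 5: j = 5, w = 4.03125
Loop ends.

Final answer: 4.03125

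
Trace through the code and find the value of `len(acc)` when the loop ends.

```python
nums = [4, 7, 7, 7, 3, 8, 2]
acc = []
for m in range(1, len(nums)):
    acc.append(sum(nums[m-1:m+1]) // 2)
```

Let's trace through this code step by step.

Initialize: nums = [4, 7, 7, 7, 3, 8, 2]
Initialize: acc = []
Entering loop: for m in range(1, len(nums)):
After iteration 1: m = 1, acc = [5]
After iteration 2: m = 2, acc = [5, 7]
After iteration 3: m = 3, acc = [5, 7, 7]
After iteration 4: m = 4, acc = [5, 7, 7, 5]
After iteration 5: m = 5, acc = [5, 7, 7, 5, 5]
After iteration 6: m = 6, acc = [5, 7, 7, 5, 5, 5]
Loop ends.
len(acc) = 6

Final answer: 6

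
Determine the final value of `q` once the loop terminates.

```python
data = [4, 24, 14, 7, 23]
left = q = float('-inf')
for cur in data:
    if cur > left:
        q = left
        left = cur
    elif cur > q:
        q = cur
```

Let's trace through this code step by step.

Initialize: data = [4, 24, 14, 7, 23]
Initialize: left = -inf
Initialize: q = -inf
Entering loop: for cur in data:
After iteration 1: cur = 4, left = 4, q = -inf
After iteration 2: cur = 24, left = 24, q = 4
After iteration 3: cur = 14, left = 24, q = 14
After iteration 4: cur = 7, left = 24, q = 14
After iteration 5: cur = 23, left = 24, q = 23
Loop ends.

Final answer: 23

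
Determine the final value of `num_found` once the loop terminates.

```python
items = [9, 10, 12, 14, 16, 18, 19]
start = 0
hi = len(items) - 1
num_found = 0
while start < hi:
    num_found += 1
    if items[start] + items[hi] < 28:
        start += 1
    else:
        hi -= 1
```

Let's trace through this code step by step.

Initialize: items = [9, 10, 12, 14, 16, 18, 19]
Initialize: start = 0
Initialize: hi = 6
Initialize: num_found = 0
Entering loop: while start < hi:
After iteration 1: start = 0, hi = 5, num_found = 1
After iteration 2: start = 1, hi = 5, num_found = 2
After iteration 3: start = 1, hi = 4, num_found = 3
After iteration 4: start = 2, hi = 4, num_found = 4
After iteration 5: start = 2, hi = 3, num_found = 5
After iteration 6: start = 3, hi = 3, num_found = 6
Loop ends.

Final answer: 6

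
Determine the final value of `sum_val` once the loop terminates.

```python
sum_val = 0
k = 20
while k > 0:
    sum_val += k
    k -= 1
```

Let's trace through this code step by step.

Initialize: sum_val = 0
Initialize: k = 20
Entering loop: while k > 0:
After iteration 1: sum_val = 20, k = 19
After iteration 2: sum_val = 39, k = 18
After iteration 3: sum_val = 57, k = 17
After iteration 4: sum_val = 74, k = 16
After iteration 5: sum_val = 90, k = 15
After iteration 6: sum_val = 105, k = 14
After iteration 7: sum_val = 119, k = 13
After iteration 8: sum_val = 132, k = 12
After iteration 9: sum_val = 144, k = 11
After iteration 10: sum_val = 155, k = 10
After iteration 11: sum_val = 165, k = 9
After iteration 12: sum_val = 174, k = 8
After iteration 13: sum_val = 182, k = 7
After iteration 14: sum_val = 189, k = 6
After iteration 15: sum_val = 195, k = 5
After iteration 16: sum_val = 200, k = 4
After iteration 17: sum_val = 204, k = 3
After iteration 18: sum_val = 207, k = 2
After iteration 19: sum_val = 209, k = 1
After iteration 20: sum_val = 210, k = 0
Loop ends.

Final answer: 210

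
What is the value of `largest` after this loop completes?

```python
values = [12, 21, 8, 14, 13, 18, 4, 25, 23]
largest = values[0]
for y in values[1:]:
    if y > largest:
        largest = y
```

Let's trace through this code step by step.

Initialize: values = [12, 21, 8, 14, 13, 18, 4, 25, 23]
Initialize: largest = 12
Entering loop: for y in values[1:]:
After iteration 1: y = 21, largest = 21
After iteration 2: y = 8, largest = 21
After iteration 3: y = 14, largest = 21
After iteration 4: y = 13, largest = 21
After iteration 5: y = 18, largest = 21
After iteration 6: y = 4, largest = 21
After iteration 7: y = 25, largest = 25
After iteration 8: y = 23, largest = 25
Loop ends.

Final answer: 25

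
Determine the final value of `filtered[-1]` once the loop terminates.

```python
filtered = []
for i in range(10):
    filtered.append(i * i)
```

Let's trace through this code step by step.

Initialize: filtered = []
Entering loop: for i in range(10):
After iteration 1: i = 0, filtered = [0]
After iteration 2: i = 1, filtered = [0, 1]
After iteration 3: i = 2, filtered = [0, 1, 4]
After iteration 4: i = 3, filtered = [0, 1, 4, 9]
After iteration 5: i = 4, filtered = [0, 1, 4, 9, 16]
After iteration 6: i = 5, filtered = [0, 1, 4, 9, 16, 25]
After iteration 7: i = 6, filtered = [0, 1, 4, 9, 16, 25, 36]
After iteration 8: i = 7, filtered = [0, 1, 4, 9, 16, 25, 36, 49]
After iteration 9: i = 8, filtered = [0, 1, 4, 9, 16, 25, 36, 49, 64]
After iteration 10: i = 9, filtered = [0, 1, 4, 9, 16, 25, 36, 49, 64, 81]
Loop ends.
filtered[-1] = 81

Final answer: 81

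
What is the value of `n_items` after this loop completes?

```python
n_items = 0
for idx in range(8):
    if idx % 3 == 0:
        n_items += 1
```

Let's trace through this code step by step.

Initialize: n_items = 0
Entering loop: for idx in range(8):
After iteration 1: idx = 0, n_items = 1
After iteration 2: idx = 1, n_items = 1
After iteration 3: idx = 2, n_items = 1
After iteration 4: idx = 3, n_items = 2
After iteration 5: idx = 4, n_items = 2
After iteration 6: idx = 5, n_items = 2
After iteration 7: idx = 6, n_items = 3
After iteration 8: idx = 7, n_items = 3
Loop ends.

Final answer: 3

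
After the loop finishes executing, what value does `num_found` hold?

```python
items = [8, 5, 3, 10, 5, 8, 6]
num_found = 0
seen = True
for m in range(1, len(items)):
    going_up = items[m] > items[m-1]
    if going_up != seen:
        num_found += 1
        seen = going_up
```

Let's trace through this code step by step.

Initialize: items = [8, 5, 3, 10, 5, 8, 6]
Initialize: num_found = 0
Initialize: seen = True
Entering loop: for m in range(1, len(items)):
After iteration 1: m = 1, num_found = 1, seen = False, going_up = False
After iteration 2: m = 2, num_found = 1, seen = False, going_up = False
After iteration 3: m = 3, num_found = 2, seen = True, going_up = True
After iteration 4: m = 4, num_found = 3, seen = False, going_up = False
After iteration 5: m = 5, num_found = 4, seen = True, going_up = True
After iteration 6: m = 6, num_found = 5, seen = False, going_up = False
Loop ends.

Final answer: 5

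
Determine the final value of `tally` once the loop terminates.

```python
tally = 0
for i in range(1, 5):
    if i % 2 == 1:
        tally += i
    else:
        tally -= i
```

Let's trace through this code step by step.

Initialize: tally = 0
Entering loop: for i in range(1, 5):
After iteration 1: i = 1, tally = 1
After iteration 2: i = 2, tally = -1
After iteration 3: i = 3, tally = 2
After iteration 4: i = 4, tally = -2
Loop ends.

Final answer: -2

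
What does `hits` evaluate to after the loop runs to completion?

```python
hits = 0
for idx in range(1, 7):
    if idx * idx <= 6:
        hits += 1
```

Let's trace through this code step by step.

Initialize: hits = 0
Entering loop: for idx in range(1, 7):
After iteration 1: idx = 1, hits = 1
After iteration 2: idx = 2, hits = 2
After iteration 3: idx = 3, hits = 2
After iteration 4: idx = 4, hits = 2
After iteration 5: idx = 5, hits = 2
After iteration 6: idx = 6, hits = 2
Loop ends.

Final answer: 2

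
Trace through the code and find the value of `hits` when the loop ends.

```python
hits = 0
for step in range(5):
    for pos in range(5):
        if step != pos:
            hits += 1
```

Let's trace through this code step by step.

Initialize: hits = 0
Entering loop: for step in range(5):
After iteration 1: step = 0, hits = 4
After iteration 2: step = 1, hits = 8
After iteration 3: step = 2, hits = 12
After iteration 4: step = 3, hits = 16
After iteration 5: step = 4, hits = 20
Loop ends.

Final answer: 20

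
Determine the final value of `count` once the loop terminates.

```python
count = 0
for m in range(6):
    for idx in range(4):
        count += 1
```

Let's trace through this code step by step.

Initialize: count = 0
Entering loop: for m in range(6):
After iteration 1: m = 0, count = 4
After iteration 2: m = 1, count = 8
After iteration 3: m = 2, count = 12
After iteration 4: m = 3, count = 16
After iteration 5: m = 4, count = 20
After iteration 6: m = 5, count = 24
Loop ends.

Final answer: 24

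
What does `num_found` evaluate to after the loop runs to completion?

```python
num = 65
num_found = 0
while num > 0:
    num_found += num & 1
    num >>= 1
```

Let's trace through this code step by step.

Initialize: num = 65
Initialize: num_found = 0
Entering loop: while num > 0:
After iteration 1: num = 32, num_found = 1
After iteration 2: num = 16, num_found = 1
After iteration 3: num = 8, num_found = 1
After iteration 4: num = 4, num_found = 1
After iteration 5: num = 2, num_found = 1
After iteration 6: num = 1, num_found = 1
After iteration 7: num = 0, num_found = 2
Loop ends.

Final answer: 2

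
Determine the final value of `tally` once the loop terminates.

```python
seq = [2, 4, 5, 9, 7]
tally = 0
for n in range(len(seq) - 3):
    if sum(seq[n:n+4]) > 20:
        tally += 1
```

Let's trace through this code step by step.

Initialize: seq = [2, 4, 5, 9, 7]
Initialize: tally = 0
Entering loop: for n in range(len(seq) - 3):
After iteration 1: n = 0, tally = 0
After iteration 2: n = 1, tally = 1
Loop ends.

Final answer: 1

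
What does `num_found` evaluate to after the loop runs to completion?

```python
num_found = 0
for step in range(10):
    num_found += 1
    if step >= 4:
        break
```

Let's trace through this code step by step.

Initialize: num_found = 0
Entering loop: for step in range(10):
After iteration 1: step = 0, num_found = 1
After iteration 2: step = 1, num_found = 2
After iteration 3: step = 2, num_found = 3
After iteration 4: step = 3, num_found = 4
After iteration 5: step = 4, num_found = 5
Loop ends.

Final answer: 5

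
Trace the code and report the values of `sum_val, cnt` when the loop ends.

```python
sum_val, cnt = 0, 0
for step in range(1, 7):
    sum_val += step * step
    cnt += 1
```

Let's trace through this code step by step.

Initialize: sum_val = 0
Initialize: cnt = 0
Entering loop: for step in range(1, 7):
After iteration 1: step = 1, sum_val = 1, cnt = 1
After iteration 2: step = 2, sum_val = 5, cnt = 2
After iteration 3: step = 3, sum_val = 14, cnt = 3
After iteration 4: step = 4, sum_val = 30, cnt = 4
After iteration 5: step = 5, sum_val = 55, cnt = 5
After iteration 6: step = 6, sum_val = 91, cnt = 6
Loop ends.

Final answer: 91, 6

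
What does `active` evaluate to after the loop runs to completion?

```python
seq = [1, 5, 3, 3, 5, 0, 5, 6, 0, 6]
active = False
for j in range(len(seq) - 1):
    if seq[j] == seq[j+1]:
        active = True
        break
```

Let's trace through this code step by step.

Initialize: seq = [1, 5, 3, 3, 5, 0, 5, 6, 0, 6]
Initialize: active = False
Entering loop: for j in range(len(seq) - 1):
After iteration 1: j = 0, active = False
After iteration 2: j = 1, active = False
After iteration 3: j = 2, active = True
Loop ends.

Final answer: True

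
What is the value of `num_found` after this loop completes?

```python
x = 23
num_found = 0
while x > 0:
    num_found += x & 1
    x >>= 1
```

Let's trace through this code step by step.

Initialize: x = 23
Initialize: num_found = 0
Entering loop: while x > 0:
After iteration 1: x = 11, num_found = 1
After iteration 2: x = 5, num_found = 2
After iteration 3: x = 2, num_found = 3
After iteration 4: x = 1, num_found = 3
After iteration 5: x = 0, num_found = 4
Loop ends.

Final answer: 4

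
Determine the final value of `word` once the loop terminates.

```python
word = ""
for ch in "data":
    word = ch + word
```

Let's trace through this code step by step.

Initialize: word = ''
Entering loop: for ch in "data":
After iteration 1: ch = 'd', word = 'd'
After iteration 2: ch = 'a', word = 'ad'
After iteration 3: ch = 't', word = 'tad'
After iteration 4: ch = 'a', word = 'atad'
Loop ends.

Final answer: 'atad'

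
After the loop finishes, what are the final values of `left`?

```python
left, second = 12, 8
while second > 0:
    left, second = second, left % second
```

Let's trace through this code step by step.

Initialize: left = 12
Initialize: second = 8
Entering loop: while second > 0:
After iteration 1: left = 8, second = 4
After iteration 2: left = 4, second = 0
Loop ends.

Final answer: 4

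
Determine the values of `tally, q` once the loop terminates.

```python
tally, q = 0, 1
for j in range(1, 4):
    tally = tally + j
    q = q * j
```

Let's trace through this code step by step.

Initialize: tally = 0
Initialize: q = 1
Entering loop: for j in range(1, 4):
After iteration 1: j = 1, tally = 1, q = 1
After iteration 2: j = 2, tally = 3, q = 2
After iteration 3: j = 3, tally = 6, q = 6
Loop ends.

Final answer: 6, 6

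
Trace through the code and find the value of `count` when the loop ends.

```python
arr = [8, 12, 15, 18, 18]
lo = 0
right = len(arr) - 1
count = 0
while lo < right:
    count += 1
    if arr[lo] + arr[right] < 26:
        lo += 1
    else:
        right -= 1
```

Let's trace through this code step by step.

Initialize: arr = [8, 12, 15, 18, 18]
Initialize: lo = 0
Initialize: right = 4
Initialize: count = 0
Entering loop: while lo < right:
After iteration 1: lo = 0, right = 3, count = 1
After iteration 2: lo = 0, right = 2, count = 2
After iteration 3: lo = 1, right = 2, count = 3
After iteration 4: lo = 1, right = 1, count = 4
Loop ends.

Final answer: 4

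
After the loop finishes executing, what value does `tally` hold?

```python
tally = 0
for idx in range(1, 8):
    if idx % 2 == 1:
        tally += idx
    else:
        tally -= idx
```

Let's trace through this code step by step.

Initialize: tally = 0
Entering loop: for idx in range(1, 8):
After iteration 1: idx = 1, tally = 1
After iteration 2: idx = 2, tally = -1
After iteration 3: idx = 3, tally = 2
After iteration 4: idx = 4, tally = -2
After iteration 5: idx = 5, tally = 3
After iteration 6: idx = 6, tally = -3
After iteration 7: idx = 7, tally = 4
Loop ends.

Final answer: 4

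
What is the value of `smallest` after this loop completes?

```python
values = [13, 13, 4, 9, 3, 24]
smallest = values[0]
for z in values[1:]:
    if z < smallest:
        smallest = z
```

Let's trace through this code step by step.

Initialize: values = [13, 13, 4, 9, 3, 24]
Initialize: smallest = 13
Entering loop: for z in values[1:]:
After iteration 1: z = 13, smallest = 13
After iteration 2: z = 4, smallest = 4
After iteration 3: z = 9, smallest = 4
After iteration 4: z = 3, smallest = 3
After iteration 5: z = 24, smallest = 3
Loop ends.

Final answer: 3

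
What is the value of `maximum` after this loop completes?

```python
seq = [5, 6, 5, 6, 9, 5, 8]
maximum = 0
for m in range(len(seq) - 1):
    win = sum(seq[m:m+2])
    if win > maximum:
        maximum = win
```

Let's trace through this code step by step.

Initialize: seq = [5, 6, 5, 6, 9, 5, 8]
Initialize: maximum = 0
Entering loop: for m in range(len(seq) - 1):
After iteration 1: m = 0, maximum = 11, win = 11
After iteration 2: m = 1, maximum = 11, win = 11
After iteration 3: m = 2, maximum = 11, win = 11
After iteration 4: m = 3, maximum = 15, win = 15
After iteration 5: m = 4, maximum = 15, win = 14
After iteration 6: m = 5, maximum = 15, win = 13
Loop ends.

Final answer: 15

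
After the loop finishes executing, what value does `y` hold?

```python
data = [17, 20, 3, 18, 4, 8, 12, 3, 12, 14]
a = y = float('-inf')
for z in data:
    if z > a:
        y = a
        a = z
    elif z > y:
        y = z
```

Let's trace through this code step by step.

Initialize: data = [17, 20, 3, 18, 4, 8, 12, 3, 12, 14]
Initialize: a = -inf
Initialize: y = -inf
Entering loop: for z in data:
After iteration 1: z = 17, a = 17, y = -inf
After iteration 2: z = 20, a = 20, y = 17
After iteration 3: z = 3, a = 20, y = 17
After iteration 4: z = 18, a = 20, y = 18
After iteration 5: z = 4, a = 20, y = 18
After iteration 6: z = 8, a = 20, y = 18
After iteration 7: z = 12, a = 20, y = 18
After iteration 8: z = 3, a = 20, y = 18
After iteration 9: z = 12, a = 20, y = 18
After iteration 10: z = 14, a = 20, y = 18
Loop ends.

Final answer: 18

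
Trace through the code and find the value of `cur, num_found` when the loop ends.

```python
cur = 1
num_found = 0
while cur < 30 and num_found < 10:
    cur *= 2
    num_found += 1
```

Let's trace through this code step by step.

Initialize: cur = 1
Initialize: num_found = 0
Entering loop: while cur < 30 and num_found < 10:
After iteration 1: cur = 2, num_found = 1
After iteration 2: cur = 4, num_found = 2
After iteration 3: cur = 8, num_found = 3
After iteration 4: cur = 16, num_found = 4
After iteration 5: cur = 32, num_found = 5
Loop ends.

Final answer: 32, 5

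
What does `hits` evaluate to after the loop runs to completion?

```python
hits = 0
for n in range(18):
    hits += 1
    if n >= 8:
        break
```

Let's trace through this code step by step.

Initialize: hits = 0
Entering loop: for n in range(18):
After iteration 1: n = 0, hits = 1
After iteration 2: n = 1, hits = 2
After iteration 3: n = 2, hits = 3
After iteration 4: n = 3, hits = 4
After iteration 5: n = 4, hits = 5
After iteration 6: n = 5, hits = 6
After iteration 7: n = 6, hits = 7
After iteration 8: n = 7, hits = 8
After iteration 9: n = 8, hits = 9
Loop ends.

Final answer: 9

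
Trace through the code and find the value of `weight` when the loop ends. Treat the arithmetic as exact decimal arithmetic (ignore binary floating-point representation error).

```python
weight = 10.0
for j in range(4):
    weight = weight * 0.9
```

Let's trace through this code step by step.

Initialize: weight = 10.0
Entering loop: for j in range(4):
After iteration 1: j = 0, weight = 9.0
After iteration 2: j = 1, weight = 8.1
After iteration 3: j = 2, weight = 7.29
After iteration 4: j = 3, weight = 6.561
Loop ends.

Final answer: 6.561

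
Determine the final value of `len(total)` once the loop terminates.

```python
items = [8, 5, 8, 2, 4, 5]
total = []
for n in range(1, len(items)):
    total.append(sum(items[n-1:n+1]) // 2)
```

Let's trace through this code step by step.

Initialize: items = [8, 5, 8, 2, 4, 5]
Initialize: total = []
Entering loop: for n in range(1, len(items)):
After iteration 1: n = 1, total = [6]
After iteration 2: n = 2, total = [6, 6]
After iteration 3: n = 3, total = [6, 6, 5]
After iteration 4: n = 4, total = [6, 6, 5, 3]
After iteration 5: n = 5, total = [6, 6, 5, 3, 4]
Loop ends.
len(total) = 5

Final answer: 5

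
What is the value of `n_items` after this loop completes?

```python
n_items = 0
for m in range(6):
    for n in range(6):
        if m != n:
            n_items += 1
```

Let's trace through this code step by step.

Initialize: n_items = 0
Entering loop: for m in range(6):
After iteration 1: m = 0, n_items = 5
After iteration 2: m = 1, n_items = 10
After iteration 3: m = 2, n_items = 15
After iteration 4: m = 3, n_items = 20
After iteration 5: m = 4, n_items = 25
After iteration 6: m = 5, n_items = 30
Loop ends.

Final answer: 30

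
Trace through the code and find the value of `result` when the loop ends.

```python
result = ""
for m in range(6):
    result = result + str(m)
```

Let's trace through this code step by step.

Initialize: result = ''
Entering loop: for m in range(6):
After iteration 1: m = 0, result = '0'
After iteration 2: m = 1, result = '01'
After iteration 3: m = 2, result = '012'
After iteration 4: m = 3, result = '0123'
After iteration 5: m = 4, result = '01234'
After iteration 6: m = 5, result = '012345'
Loop ends.

Final answer: '012345'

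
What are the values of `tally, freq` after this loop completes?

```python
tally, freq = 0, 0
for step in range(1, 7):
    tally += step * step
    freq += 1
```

Let's trace through this code step by step.

Initialize: tally = 0
Initialize: freq = 0
Entering loop: for step in range(1, 7):
After iteration 1: step = 1, tally = 1, freq = 1
After iteration 2: step = 2, tally = 5, freq = 2
After iteration 3: step = 3, tally = 14, freq = 3
After iteration 4: step = 4, tally = 30, freq = 4
After iteration 5: step = 5, tally = 55, freq = 5
After iteration 6: step = 6, tally = 91, freq = 6
Loop ends.

Final answer: 91, 6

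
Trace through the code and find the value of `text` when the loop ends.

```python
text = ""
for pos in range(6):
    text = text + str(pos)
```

Let's trace through this code step by step.

Initialize: text = ''
Entering loop: for pos in range(6):
After iteration 1: pos = 0, text = '0'
After iteration 2: pos = 1, text = '01'
After iteration 3: pos = 2, text = '012'
After iteration 4: pos = 3, text = '0123'
After iteration 5: pos = 4, text = '01234'
After iteration 6: pos = 5, text = '012345'
Loop ends.

Final answer: '012345'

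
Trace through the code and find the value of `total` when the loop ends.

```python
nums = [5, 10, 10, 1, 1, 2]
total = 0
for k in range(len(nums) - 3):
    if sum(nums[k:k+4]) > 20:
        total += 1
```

Let's trace through this code step by step.

Initialize: nums = [5, 10, 10, 1, 1, 2]
Initialize: total = 0
Entering loop: for k in range(len(nums) - 3):
After iteration 1: k = 0, total = 1
After iteration 2: k = 1, total = 2
After iteration 3: k = 2, total = 2
Loop ends.

Final answer: 2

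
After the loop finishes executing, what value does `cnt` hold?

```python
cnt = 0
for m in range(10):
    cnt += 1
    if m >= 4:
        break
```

Let's trace through this code step by step.

Initialize: cnt = 0
Entering loop: for m in range(10):
After iteration 1: m = 0, cnt = 1
After iteration 2: m = 1, cnt = 2
After iteration 3: m = 2, cnt = 3
After iteration 4: m = 3, cnt = 4
After iteration 5: m = 4, cnt = 5
Loop ends.

Final answer: 5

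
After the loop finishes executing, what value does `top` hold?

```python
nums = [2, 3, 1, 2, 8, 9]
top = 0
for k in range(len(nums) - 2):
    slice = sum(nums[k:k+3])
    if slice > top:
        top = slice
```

Let's trace through this code step by step.

Initialize: nums = [2, 3, 1, 2, 8, 9]
Initialize: top = 0
Entering loop: for k in range(len(nums) - 2):
After iteration 1: k = 0, top = 6, slice = 6
After iteration 2: k = 1, top = 6, slice = 6
After iteration 3: k = 2, top = 11, slice = 11
After iteration 4: k = 3, top = 19, slice = 19
Loop ends.

Final answer: 19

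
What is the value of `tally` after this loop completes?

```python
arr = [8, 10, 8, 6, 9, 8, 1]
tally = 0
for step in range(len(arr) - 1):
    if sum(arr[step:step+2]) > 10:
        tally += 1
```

Let's trace through this code step by step.

Initialize: arr = [8, 10, 8, 6, 9, 8, 1]
Initialize: tally = 0
Entering loop: for step in range(len(arr) - 1):
After iteration 1: step = 0, tally = 1
After iteration 2: step = 1, tally = 2
After iteration 3: step = 2, tally = 3
After iteration 4: step = 3, tally = 4
After iteration 5: step = 4, tally = 5
After iteration 6: step = 5, tally = 5
Loop ends.

Final answer: 5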